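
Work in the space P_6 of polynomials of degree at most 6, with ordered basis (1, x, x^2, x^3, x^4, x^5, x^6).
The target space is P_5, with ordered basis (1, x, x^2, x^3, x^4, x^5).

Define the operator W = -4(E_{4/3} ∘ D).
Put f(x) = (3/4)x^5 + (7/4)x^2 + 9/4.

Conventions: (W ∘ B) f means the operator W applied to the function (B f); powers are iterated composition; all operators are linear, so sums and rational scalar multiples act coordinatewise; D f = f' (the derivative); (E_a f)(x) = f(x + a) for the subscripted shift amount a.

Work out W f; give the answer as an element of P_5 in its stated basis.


the image equals g(x) = -15x^4 - 80x^3 - 160x^2 - (1406/9)x - 1784/27

D f = (15/4)x^4 + (7/2)x
E_{4/3} D f = (15/4)x^4 + 20x^3 + 40x^2 + (703/18)x + 446/27
(-4(E_{4/3} ∘ D)) f = -15x^4 - 80x^3 - 160x^2 - (1406/9)x - 1784/27


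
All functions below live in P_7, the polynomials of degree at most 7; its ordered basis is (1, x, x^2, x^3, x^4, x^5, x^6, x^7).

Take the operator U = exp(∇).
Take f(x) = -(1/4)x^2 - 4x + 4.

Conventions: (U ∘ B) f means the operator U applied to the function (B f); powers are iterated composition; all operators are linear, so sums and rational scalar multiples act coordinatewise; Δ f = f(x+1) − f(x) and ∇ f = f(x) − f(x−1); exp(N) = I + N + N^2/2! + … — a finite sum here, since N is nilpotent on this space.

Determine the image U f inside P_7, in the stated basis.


order-1 term: -(1/2)x - 15/4
order-2 term: -1/4
the series for exp(∇) f terminates at order 2
exp(∇) f = -(1/4)x^2 - (9/2)x

the result is g(x) = -(1/4)x^2 - (9/2)x


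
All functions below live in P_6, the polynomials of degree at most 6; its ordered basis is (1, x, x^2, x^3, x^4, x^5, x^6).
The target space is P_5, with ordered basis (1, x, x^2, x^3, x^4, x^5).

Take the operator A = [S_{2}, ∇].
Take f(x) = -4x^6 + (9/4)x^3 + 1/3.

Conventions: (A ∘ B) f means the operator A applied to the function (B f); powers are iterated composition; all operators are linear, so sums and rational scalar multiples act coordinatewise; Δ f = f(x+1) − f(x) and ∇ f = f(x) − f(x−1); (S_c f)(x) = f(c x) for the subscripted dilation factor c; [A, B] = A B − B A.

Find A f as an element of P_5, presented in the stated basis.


∇ f = -24x^5 + 60x^4 - 80x^3 + (267/4)x^2 - (123/4)x + 25/4
S_{2} ∇ f = -768x^5 + 960x^4 - 640x^3 + 267x^2 - (123/2)x + 25/4
S_{2} f = -256x^6 + 18x^3 + 1/3
∇ S_{2} f = -1536x^5 + 3840x^4 - 5120x^3 + 3894x^2 - 1590x + 274
[S_{2}, ∇] f = 768x^5 - 2880x^4 + 4480x^3 - 3627x^2 + (3057/2)x - 1071/4

the result is g(x) = 768x^5 - 2880x^4 + 4480x^3 - 3627x^2 + (3057/2)x - 1071/4


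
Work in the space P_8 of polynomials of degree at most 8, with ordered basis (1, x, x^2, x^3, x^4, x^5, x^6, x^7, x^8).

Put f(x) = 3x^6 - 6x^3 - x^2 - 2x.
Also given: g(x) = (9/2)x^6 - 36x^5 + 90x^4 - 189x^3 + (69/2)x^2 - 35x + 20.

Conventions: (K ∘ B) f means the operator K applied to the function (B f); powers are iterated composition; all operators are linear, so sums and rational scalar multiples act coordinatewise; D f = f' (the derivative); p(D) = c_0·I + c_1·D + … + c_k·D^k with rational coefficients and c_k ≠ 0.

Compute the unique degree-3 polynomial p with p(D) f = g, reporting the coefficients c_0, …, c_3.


p(D) = (3/2)·I − 2·D + D^2 − (1/2)·D^3, i.e. c_0 = 3/2, c_1 = -2, c_2 = 1, c_3 = -1/2

D^0 f = 3x^6 - 6x^3 - x^2 - 2x
D^1 f = 18x^5 - 18x^2 - 2x - 2
D^2 f = 90x^4 - 36x - 2
D^3 f = 360x^3 - 36
matching coefficients of g against c_0 f + c_1 Df + … from the top degree down determines the c_i
solution: c_0 = 3/2, c_1 = -2, c_2 = 1, c_3 = -1/2


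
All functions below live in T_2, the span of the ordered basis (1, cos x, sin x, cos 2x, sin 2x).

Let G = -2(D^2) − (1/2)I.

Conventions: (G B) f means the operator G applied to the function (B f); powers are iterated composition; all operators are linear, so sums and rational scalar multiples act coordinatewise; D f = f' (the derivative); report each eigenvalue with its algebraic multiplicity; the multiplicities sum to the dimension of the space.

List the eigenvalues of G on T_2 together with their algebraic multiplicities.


λ = -1/2 (multiplicity 1), λ = 3/2 (multiplicity 2), λ = 15/2 (multiplicity 2)

image of 1: -1/2
image of cos x: (3/2)cos x
image of sin x: (3/2)sin x
image of cos 2x: (15/2)cos 2x
image of sin 2x: (15/2)sin 2x
the matrix is diagonal; its diagonal is (-1/2, 3/2, 3/2, 15/2, 15/2)
for a triangular matrix the eigenvalues are the diagonal entries, with algebraic multiplicity their repetition count


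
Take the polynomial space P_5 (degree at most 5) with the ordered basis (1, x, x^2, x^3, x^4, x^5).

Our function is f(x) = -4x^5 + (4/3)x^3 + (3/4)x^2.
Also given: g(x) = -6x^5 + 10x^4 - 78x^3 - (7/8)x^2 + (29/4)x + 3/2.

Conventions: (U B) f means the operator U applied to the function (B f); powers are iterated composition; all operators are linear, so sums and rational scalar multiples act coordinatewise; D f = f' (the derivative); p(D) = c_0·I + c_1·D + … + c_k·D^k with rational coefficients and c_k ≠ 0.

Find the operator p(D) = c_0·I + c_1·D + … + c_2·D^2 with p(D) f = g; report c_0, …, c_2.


D^0 f = -4x^5 + (4/3)x^3 + (3/4)x^2
D^1 f = -20x^4 + 4x^2 + (3/2)x
D^2 f = -80x^3 + 8x + 3/2
matching coefficients of g against c_0 f + c_1 Df + … from the top degree down determines the c_i
solution: c_0 = 3/2, c_1 = -1/2, c_2 = 1

p(D) = (3/2)·I − (1/2)·D + D^2, i.e. c_0 = 3/2, c_1 = -1/2, c_2 = 1


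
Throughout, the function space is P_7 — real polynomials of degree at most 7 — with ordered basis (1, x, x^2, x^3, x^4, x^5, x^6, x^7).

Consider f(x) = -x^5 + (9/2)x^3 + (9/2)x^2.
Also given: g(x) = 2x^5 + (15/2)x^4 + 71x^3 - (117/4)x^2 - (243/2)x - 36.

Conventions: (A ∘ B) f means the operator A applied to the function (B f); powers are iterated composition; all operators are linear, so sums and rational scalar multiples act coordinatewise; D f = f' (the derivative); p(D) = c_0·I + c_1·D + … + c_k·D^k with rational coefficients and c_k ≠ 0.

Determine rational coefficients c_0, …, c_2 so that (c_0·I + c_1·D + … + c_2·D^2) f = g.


p(D) = -2·I − (3/2)·D − 4·D^2, i.e. c_0 = -2, c_1 = -3/2, c_2 = -4

D^0 f = -x^5 + (9/2)x^3 + (9/2)x^2
D^1 f = -5x^4 + (27/2)x^2 + 9x
D^2 f = -20x^3 + 27x + 9
matching coefficients of g against c_0 f + c_1 Df + … from the top degree down determines the c_i
solution: c_0 = -2, c_1 = -3/2, c_2 = -4


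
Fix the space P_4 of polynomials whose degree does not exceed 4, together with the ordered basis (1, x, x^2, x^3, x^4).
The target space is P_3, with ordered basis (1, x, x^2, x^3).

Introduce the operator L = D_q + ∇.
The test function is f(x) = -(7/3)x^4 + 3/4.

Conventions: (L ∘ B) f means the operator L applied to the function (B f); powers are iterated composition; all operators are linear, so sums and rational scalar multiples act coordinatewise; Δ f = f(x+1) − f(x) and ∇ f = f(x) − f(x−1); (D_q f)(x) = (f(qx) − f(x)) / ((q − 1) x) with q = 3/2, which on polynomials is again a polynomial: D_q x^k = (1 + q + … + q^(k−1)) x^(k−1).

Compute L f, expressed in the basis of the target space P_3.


the image equals g(x) = -(679/24)x^3 + 14x^2 - (28/3)x + 7/3

D_q f = -(455/24)x^3
∇ f = -(28/3)x^3 + 14x^2 - (28/3)x + 7/3
(D_q + ∇) f = -(679/24)x^3 + 14x^2 - (28/3)x + 7/3


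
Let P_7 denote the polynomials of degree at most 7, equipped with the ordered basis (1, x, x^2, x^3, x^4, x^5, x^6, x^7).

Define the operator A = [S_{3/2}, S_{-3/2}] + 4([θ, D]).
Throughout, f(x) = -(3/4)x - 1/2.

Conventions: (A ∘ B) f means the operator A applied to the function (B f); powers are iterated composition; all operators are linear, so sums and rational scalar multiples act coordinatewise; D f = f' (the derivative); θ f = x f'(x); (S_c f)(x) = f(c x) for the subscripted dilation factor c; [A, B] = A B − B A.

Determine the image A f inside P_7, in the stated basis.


S_{-3/2} f = (9/8)x - 1/2
S_{3/2} S_{-3/2} f = (27/16)x - 1/2
S_{3/2} f = -(9/8)x - 1/2
S_{-3/2} S_{3/2} f = (27/16)x - 1/2
[S_{3/2}, S_{-3/2}] f = 0
D f = -3/4
θ D f = 0
θ f = -(3/4)x
D θ f = -3/4
[θ, D] f = 3/4
(4([θ, D])) f = 3
([S_{3/2}, S_{-3/2}] + 4([θ, D])) f = 3

g(x) = 3


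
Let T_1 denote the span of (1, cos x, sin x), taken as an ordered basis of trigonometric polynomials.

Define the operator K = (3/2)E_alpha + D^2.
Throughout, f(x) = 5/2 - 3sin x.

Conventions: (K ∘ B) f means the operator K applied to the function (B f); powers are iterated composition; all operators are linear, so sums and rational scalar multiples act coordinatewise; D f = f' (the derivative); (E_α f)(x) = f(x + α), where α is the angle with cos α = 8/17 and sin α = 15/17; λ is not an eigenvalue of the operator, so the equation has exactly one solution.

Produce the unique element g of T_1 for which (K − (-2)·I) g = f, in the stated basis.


write g with unknown coordinates in the stated basis and equate coefficients in (K − (-2)·I) g = f
solving from the highest basis element down gives g = 5/7 + (270/317)cos x - (348/317)sin x
check: K g = 15/14 - (540/317)cos x - (255/317)sin x
so K g − (-2)·g = 5/2 - 3sin x = f ✓

the image equals g(x) = 5/7 + (270/317)cos x - (348/317)sin x


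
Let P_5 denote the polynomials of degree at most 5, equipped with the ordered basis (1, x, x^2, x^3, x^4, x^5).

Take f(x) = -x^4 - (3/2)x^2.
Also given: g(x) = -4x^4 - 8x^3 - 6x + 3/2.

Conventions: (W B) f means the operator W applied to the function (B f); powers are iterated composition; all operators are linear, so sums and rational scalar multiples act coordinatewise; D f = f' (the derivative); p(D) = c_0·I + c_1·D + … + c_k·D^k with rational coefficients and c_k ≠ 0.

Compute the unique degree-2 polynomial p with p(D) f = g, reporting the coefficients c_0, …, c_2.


c_0 = 4, c_1 = 2, c_2 = -1/2

D^0 f = -x^4 - (3/2)x^2
D^1 f = -4x^3 - 3x
D^2 f = -12x^2 - 3
matching coefficients of g against c_0 f + c_1 Df + … from the top degree down determines the c_i
solution: c_0 = 4, c_1 = 2, c_2 = -1/2


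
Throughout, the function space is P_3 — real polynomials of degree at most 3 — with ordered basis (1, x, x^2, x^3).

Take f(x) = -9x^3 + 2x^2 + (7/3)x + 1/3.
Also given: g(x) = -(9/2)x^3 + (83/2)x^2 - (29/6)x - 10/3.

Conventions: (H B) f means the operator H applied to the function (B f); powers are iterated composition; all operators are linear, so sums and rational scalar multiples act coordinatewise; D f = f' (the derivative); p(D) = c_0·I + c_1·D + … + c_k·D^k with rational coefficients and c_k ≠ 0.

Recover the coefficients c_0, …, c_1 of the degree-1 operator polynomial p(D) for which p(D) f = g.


D^0 f = -9x^3 + 2x^2 + (7/3)x + 1/3
D^1 f = -27x^2 + 4x + 7/3
matching coefficients of g against c_0 f + c_1 Df + … from the top degree down determines the c_i
solution: c_0 = 1/2, c_1 = -3/2

c_0 = 1/2, c_1 = -3/2


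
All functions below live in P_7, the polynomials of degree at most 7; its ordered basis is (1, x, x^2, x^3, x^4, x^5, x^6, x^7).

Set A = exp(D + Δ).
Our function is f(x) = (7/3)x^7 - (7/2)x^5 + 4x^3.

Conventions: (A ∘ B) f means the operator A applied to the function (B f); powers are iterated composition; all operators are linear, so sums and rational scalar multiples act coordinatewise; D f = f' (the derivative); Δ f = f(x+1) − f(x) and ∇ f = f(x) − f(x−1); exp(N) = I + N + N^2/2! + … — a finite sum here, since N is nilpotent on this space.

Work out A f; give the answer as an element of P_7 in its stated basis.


g(x) = (7/3)x^7 + (98/3)x^6 + (483/2)x^5 + 1190x^4 + (12227/3)x^3 + 9446x^2 + (40423/3)x + 18019/2

order-1 term: (98/3)x^6 + 49x^5 + (140/3)x^4 + (140/3)x^3 + 38x^2 + (65/6)x + 17/6
order-2 term: 196x^5 + 490x^4 + (2275/3)x^3 + 770x^2 + (2759/6)x + 352/3
order-3 term: (1960/3)x^4 + 1960x^3 + 3150x^2 + 2765x + 3134/3
order-4 term: (3920/3)x^3 + 3920x^2 + (15820/3)x + 8470/3
order-5 term: 1568x^2 + 3920x + 9464/3
order-6 term: (3136/3)x + 1568
order-7 term: 896/3
the series for exp(D + Δ) f terminates at order 7
exp(D + Δ) f = (7/3)x^7 + (98/3)x^6 + (483/2)x^5 + 1190x^4 + (12227/3)x^3 + 9446x^2 + (40423/3)x + 18019/2


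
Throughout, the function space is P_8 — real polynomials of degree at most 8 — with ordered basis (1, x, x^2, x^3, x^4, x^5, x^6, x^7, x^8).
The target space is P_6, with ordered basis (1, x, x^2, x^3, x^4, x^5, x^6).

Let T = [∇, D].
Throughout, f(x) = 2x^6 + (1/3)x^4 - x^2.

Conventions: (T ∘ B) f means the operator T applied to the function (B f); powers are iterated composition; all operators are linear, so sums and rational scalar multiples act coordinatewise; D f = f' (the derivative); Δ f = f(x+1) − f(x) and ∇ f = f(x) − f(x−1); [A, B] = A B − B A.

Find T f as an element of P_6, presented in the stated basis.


D f = 12x^5 + (4/3)x^3 - 2x
∇ D f = 60x^4 - 120x^3 + 124x^2 - 64x + 34/3
∇ f = 12x^5 - 30x^4 + (124/3)x^3 - 32x^2 + (34/3)x - 4/3
D ∇ f = 60x^4 - 120x^3 + 124x^2 - 64x + 34/3
[∇, D] f = 0

g(x) = 0


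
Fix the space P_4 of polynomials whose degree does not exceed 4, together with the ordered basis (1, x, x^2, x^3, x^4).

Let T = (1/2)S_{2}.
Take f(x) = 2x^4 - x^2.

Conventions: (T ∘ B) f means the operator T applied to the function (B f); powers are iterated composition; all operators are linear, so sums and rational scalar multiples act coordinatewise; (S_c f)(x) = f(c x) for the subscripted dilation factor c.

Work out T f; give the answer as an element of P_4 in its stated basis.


the image equals g(x) = 16x^4 - 2x^2

S_{2} f = 32x^4 - 4x^2
((1/2)S_{2}) f = 16x^4 - 2x^2


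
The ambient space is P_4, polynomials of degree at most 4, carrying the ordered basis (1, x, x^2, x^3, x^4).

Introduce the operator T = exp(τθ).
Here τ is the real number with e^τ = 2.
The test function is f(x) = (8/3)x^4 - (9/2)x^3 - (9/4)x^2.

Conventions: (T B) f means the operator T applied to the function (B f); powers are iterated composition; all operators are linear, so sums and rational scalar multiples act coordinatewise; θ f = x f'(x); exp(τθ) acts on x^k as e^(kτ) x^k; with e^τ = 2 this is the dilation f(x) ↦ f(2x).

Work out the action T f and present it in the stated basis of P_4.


exp(τθ) x^k = e^(kτ) x^k; with e^τ = 2 this sends x^k to 2^k x^k
x^2 ↦ 4 x^2
x^3 ↦ 8 x^3
x^4 ↦ 16 x^4
applying this coordinatewise to f: exp(τθ) f = (128/3)x^4 - 36x^3 - 9x^2

the result is g(x) = (128/3)x^4 - 36x^3 - 9x^2


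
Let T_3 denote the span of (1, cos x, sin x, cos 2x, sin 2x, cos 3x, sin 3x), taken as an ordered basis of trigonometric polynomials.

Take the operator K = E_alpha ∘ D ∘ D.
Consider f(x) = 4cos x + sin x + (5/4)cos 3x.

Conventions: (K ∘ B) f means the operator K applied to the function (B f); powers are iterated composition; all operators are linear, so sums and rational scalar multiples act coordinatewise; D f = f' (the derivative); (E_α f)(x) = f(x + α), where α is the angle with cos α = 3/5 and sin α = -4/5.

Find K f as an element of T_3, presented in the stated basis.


D f = cos x - 4sin x - (15/4)sin 3x
D D f = -4cos x - sin x - (45/4)cos 3x
E_alpha D D f = -(8/5)cos x - (19/5)sin x + (1053/100)cos 3x - (99/25)sin 3x

g(x) = -(8/5)cos x - (19/5)sin x + (1053/100)cos 3x - (99/25)sin 3x


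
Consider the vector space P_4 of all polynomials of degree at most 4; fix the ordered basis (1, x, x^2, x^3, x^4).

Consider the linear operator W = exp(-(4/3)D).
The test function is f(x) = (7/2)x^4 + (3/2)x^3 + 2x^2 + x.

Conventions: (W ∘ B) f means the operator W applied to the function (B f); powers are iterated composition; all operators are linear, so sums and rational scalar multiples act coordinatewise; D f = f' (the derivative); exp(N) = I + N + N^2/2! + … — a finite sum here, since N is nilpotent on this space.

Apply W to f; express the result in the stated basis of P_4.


g(x) = (7/2)x^4 - (103/6)x^3 + (100/3)x^2 - (797/27)x + 788/81

order-1 term: -(56/3)x^3 - 6x^2 - (16/3)x - 4/3
order-2 term: (112/3)x^2 + 8x + 32/9
order-3 term: -(896/27)x - 32/9
order-4 term: 896/81
the series for exp(-(4/3)D) f terminates at order 4
exp(-(4/3)D) f = (7/2)x^4 - (103/6)x^3 + (100/3)x^2 - (797/27)x + 788/81


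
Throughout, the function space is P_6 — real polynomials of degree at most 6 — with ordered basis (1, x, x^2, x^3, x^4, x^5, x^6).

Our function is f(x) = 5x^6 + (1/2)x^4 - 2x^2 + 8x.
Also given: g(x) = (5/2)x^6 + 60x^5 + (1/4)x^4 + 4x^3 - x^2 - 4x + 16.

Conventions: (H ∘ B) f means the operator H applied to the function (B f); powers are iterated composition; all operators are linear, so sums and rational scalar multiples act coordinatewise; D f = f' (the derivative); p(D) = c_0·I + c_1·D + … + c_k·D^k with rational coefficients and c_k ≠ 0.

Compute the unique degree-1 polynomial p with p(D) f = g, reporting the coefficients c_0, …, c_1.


p(D) = (1/2)·I + 2·D, i.e. c_0 = 1/2, c_1 = 2

D^0 f = 5x^6 + (1/2)x^4 - 2x^2 + 8x
D^1 f = 30x^5 + 2x^3 - 4x + 8
matching coefficients of g against c_0 f + c_1 Df + … from the top degree down determines the c_i
solution: c_0 = 1/2, c_1 = 2


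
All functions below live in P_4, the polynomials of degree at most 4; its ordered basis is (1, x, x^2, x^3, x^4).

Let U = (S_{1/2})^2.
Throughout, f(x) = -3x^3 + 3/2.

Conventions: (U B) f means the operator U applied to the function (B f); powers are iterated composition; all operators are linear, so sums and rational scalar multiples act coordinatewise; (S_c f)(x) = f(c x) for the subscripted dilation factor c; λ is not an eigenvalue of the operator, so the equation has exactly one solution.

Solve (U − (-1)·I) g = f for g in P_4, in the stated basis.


the image equals g(x) = -(192/65)x^3 + 3/4

write g with unknown coordinates in the stated basis and equate coefficients in (U − (-1)·I) g = f
solving from the highest basis element down gives g = -(192/65)x^3 + 3/4
check: U g = -(3/65)x^3 + 3/4
so U g − (-1)·g = -3x^3 + 3/2 = f ✓


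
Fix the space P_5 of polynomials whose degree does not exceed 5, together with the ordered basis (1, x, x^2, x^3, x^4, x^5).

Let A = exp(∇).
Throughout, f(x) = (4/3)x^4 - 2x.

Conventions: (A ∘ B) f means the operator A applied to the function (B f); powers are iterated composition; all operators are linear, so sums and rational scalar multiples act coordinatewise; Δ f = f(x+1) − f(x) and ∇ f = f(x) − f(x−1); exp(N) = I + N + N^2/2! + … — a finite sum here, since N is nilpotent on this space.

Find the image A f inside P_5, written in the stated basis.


order-1 term: (16/3)x^3 - 8x^2 + (16/3)x - 10/3
order-2 term: 8x^2 - 16x + 28/3
order-3 term: (16/3)x - 8
order-4 term: 4/3
the series for exp(∇) f terminates at order 4
exp(∇) f = (4/3)x^4 + (16/3)x^3 - (22/3)x - 2/3

the image equals g(x) = (4/3)x^4 + (16/3)x^3 - (22/3)x - 2/3


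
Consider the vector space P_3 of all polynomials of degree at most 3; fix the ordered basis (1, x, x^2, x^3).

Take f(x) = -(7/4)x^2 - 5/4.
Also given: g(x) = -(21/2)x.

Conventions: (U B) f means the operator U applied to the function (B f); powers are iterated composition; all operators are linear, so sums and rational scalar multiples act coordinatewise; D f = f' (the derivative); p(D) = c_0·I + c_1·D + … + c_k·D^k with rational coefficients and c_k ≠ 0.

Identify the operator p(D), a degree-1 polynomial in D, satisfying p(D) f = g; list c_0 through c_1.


D^0 f = -(7/4)x^2 - 5/4
D^1 f = -(7/2)x
matching coefficients of g against c_0 f + c_1 Df + … from the top degree down determines the c_i
solution: c_0 = 0, c_1 = 3

p(D) = 3·D, i.e. c_0 = 0, c_1 = 3


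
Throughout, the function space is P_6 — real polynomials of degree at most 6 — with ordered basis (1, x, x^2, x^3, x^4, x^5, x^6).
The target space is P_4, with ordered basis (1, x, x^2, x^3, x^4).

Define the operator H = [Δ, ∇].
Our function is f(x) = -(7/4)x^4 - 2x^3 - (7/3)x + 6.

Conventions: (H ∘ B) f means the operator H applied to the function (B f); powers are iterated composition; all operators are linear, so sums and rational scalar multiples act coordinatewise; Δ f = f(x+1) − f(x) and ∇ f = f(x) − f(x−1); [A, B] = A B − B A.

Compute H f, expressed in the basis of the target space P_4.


∇ f = -7x^3 + (9/2)x^2 - x - 31/12
Δ ∇ f = -21x^2 - 12x - 7/2
Δ f = -7x^3 - (33/2)x^2 - 13x - 73/12
∇ Δ f = -21x^2 - 12x - 7/2
[Δ, ∇] f = 0

the image equals g(x) = 0


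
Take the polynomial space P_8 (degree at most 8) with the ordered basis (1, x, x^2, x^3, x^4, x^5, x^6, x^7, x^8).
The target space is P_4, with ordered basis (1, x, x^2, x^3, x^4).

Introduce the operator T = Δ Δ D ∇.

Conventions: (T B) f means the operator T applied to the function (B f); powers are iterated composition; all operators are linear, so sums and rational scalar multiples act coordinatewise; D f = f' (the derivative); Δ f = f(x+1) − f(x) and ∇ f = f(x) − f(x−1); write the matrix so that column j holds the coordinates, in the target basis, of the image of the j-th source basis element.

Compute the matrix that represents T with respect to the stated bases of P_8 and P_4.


the matrix is [[0, 0, 0, 0, 24, 60, 180, 420, 1008]; [0, 0, 0, 0, 0, 120, 360, 1260, 3360]; [0, 0, 0, 0, 0, 0, 360, 1260, 5040]; [0, 0, 0, 0, 0, 0, 0, 840, 3360]; [0, 0, 0, 0, 0, 0, 0, 0, 1680]] (rows listed top to bottom)

image of 1: 0
image of x: 0
image of x^2: 0
image of x^3: 0
image of x^4: 24
image of x^5: 120x + 60
image of x^6: 360x^2 + 360x + 180
image of x^7: 840x^3 + 1260x^2 + 1260x + 420
image of x^8: 1680x^4 + 3360x^3 + 5040x^2 + 3360x + 1008
each image's coordinates form column j of the matrix


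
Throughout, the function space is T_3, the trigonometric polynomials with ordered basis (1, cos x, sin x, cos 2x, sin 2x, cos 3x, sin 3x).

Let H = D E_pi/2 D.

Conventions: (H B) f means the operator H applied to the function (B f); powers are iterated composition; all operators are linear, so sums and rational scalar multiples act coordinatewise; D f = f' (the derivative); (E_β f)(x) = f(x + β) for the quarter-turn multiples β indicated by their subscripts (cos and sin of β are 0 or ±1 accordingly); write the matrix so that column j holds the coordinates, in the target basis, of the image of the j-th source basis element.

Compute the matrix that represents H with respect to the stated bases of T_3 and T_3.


the matrix is [[0, 0, 0, 0, 0, 0, 0]; [0, 0, -1, 0, 0, 0, 0]; [0, 1, 0, 0, 0, 0, 0]; [0, 0, 0, 4, 0, 0, 0]; [0, 0, 0, 0, 4, 0, 0]; [0, 0, 0, 0, 0, 0, 9]; [0, 0, 0, 0, 0, -9, 0]] (rows listed top to bottom)

image of 1: 0
image of cos x: sin x
image of sin x: -cos x
image of cos 2x: 4cos 2x
image of sin 2x: 4sin 2x
image of cos 3x: -9sin 3x
image of sin 3x: 9cos 3x
each image's coordinates form column j of the matrix


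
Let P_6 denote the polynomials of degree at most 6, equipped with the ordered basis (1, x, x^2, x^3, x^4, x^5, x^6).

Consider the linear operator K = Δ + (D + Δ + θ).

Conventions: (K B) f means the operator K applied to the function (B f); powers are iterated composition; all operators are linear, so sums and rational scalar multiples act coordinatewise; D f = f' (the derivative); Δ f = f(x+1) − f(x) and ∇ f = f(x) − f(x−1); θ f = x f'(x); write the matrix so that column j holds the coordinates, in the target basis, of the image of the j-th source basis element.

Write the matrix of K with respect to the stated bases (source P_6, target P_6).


the matrix is [[0, 3, 2, 2, 2, 2, 2]; [0, 1, 6, 6, 8, 10, 12]; [0, 0, 2, 9, 12, 20, 30]; [0, 0, 0, 3, 12, 20, 40]; [0, 0, 0, 0, 4, 15, 30]; [0, 0, 0, 0, 0, 5, 18]; [0, 0, 0, 0, 0, 0, 6]] (rows listed top to bottom)

image of 1: 0
image of x: x + 3
image of x^2: 2x^2 + 6x + 2
image of x^3: 3x^3 + 9x^2 + 6x + 2
image of x^4: 4x^4 + 12x^3 + 12x^2 + 8x + 2
image of x^5: 5x^5 + 15x^4 + 20x^3 + 20x^2 + 10x + 2
image of x^6: 6x^6 + 18x^5 + 30x^4 + 40x^3 + 30x^2 + 12x + 2
each image's coordinates form column j of the matrix


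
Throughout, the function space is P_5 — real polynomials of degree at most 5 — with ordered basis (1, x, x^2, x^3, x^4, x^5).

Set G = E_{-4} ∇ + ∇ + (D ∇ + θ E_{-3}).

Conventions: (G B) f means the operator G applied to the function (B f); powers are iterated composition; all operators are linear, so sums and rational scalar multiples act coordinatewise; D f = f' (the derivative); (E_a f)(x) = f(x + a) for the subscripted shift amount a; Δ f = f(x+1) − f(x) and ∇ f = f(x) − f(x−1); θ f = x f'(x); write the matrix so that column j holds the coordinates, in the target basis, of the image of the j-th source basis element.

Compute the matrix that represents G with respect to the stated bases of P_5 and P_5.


image of 1: 0
image of x: x + 2
image of x^2: 2x^2 - 2x - 8
image of x^3: 3x^3 - 12x^2 + 3x + 59
image of x^4: 4x^4 - 28x^3 + 60x^2 + 128x - 366
image of x^5: 5x^5 - 50x^4 + 190x^3 + 50x^2 - 1425x + 2097
each image's coordinates form column j of the matrix

the matrix is [[0, 2, -8, 59, -366, 2097]; [0, 1, -2, 3, 128, -1425]; [0, 0, 2, -12, 60, 50]; [0, 0, 0, 3, -28, 190]; [0, 0, 0, 0, 4, -50]; [0, 0, 0, 0, 0, 5]] (rows listed top to bottom)


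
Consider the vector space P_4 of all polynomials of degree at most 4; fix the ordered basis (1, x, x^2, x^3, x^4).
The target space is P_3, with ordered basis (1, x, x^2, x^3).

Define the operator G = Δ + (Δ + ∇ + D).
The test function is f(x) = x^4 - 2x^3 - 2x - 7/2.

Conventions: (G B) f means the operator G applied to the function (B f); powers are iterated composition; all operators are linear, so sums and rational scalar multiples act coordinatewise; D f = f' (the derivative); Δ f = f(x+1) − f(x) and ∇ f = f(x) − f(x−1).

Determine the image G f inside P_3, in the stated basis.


Δ f = 4x^3 - 2x - 3
Δ f = 4x^3 - 2x - 3
∇ f = 4x^3 - 12x^2 + 10x - 5
D f = 4x^3 - 6x^2 - 2
(Δ + ∇ + D) f = 12x^3 - 18x^2 + 8x - 10
(Δ + (Δ + ∇ + D)) f = 16x^3 - 18x^2 + 6x - 13

the image equals g(x) = 16x^3 - 18x^2 + 6x - 13


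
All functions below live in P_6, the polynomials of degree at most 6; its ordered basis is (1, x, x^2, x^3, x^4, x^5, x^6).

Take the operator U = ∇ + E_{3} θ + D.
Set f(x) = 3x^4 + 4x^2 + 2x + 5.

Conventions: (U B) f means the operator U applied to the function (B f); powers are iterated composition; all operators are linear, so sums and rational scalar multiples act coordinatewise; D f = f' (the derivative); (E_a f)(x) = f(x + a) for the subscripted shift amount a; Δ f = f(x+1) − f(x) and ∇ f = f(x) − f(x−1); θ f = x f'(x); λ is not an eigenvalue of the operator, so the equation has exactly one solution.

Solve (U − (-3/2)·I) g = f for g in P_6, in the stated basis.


write g with unknown coordinates in the stated basis and equate coefficients in (U − (-3/2)·I) g = f
solving from the highest basis element down gives g = (6/11)x^4 - (224/33)x^3 + (2496/77)x^2 - (34652/385)x + 131386/693
check: U g = (24/11)x^4 + (112/11)x^3 - (3436/77)x^2 + (52748/385)x - 64538/231
so U g − (-3/2)·g = 3x^4 + 4x^2 + 2x + 5 = f ✓

the image equals g(x) = (6/11)x^4 - (224/33)x^3 + (2496/77)x^2 - (34652/385)x + 131386/693


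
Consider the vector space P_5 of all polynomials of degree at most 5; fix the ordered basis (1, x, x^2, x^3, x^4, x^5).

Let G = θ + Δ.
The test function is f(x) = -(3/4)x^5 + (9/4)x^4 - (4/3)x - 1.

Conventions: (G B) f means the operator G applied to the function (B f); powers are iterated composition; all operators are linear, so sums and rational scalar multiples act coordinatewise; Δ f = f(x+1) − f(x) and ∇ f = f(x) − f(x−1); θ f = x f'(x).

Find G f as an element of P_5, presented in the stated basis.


the result is g(x) = -(15/4)x^5 + (21/4)x^4 + (3/2)x^3 + 6x^2 + (47/12)x + 1/6

θ f = -(15/4)x^5 + 9x^4 - (4/3)x
Δ f = -(15/4)x^4 + (3/2)x^3 + 6x^2 + (21/4)x + 1/6
(θ + Δ) f = -(15/4)x^5 + (21/4)x^4 + (3/2)x^3 + 6x^2 + (47/12)x + 1/6


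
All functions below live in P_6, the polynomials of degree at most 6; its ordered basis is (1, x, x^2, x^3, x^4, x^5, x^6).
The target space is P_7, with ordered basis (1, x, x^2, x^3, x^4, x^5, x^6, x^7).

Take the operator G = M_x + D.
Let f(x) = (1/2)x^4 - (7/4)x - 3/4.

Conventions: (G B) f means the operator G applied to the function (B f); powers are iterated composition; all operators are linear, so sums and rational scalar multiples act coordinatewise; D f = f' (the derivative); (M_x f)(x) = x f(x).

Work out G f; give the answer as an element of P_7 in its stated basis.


the result is g(x) = (1/2)x^5 + 2x^3 - (7/4)x^2 - (3/4)x - 7/4

M_x f = (1/2)x^5 - (7/4)x^2 - (3/4)x
D f = 2x^3 - 7/4
(M_x + D) f = (1/2)x^5 + 2x^3 - (7/4)x^2 - (3/4)x - 7/4


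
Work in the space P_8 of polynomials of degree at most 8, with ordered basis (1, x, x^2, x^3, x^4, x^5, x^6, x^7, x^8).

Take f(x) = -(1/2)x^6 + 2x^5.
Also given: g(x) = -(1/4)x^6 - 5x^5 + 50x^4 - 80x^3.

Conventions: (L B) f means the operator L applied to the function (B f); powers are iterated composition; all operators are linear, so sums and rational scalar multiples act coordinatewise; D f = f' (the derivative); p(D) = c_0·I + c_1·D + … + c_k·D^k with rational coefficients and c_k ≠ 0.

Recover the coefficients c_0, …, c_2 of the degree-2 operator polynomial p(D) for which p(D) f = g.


D^0 f = -(1/2)x^6 + 2x^5
D^1 f = -3x^5 + 10x^4
D^2 f = -15x^4 + 40x^3
matching coefficients of g against c_0 f + c_1 Df + … from the top degree down determines the c_i
solution: c_0 = 1/2, c_1 = 2, c_2 = -2

p(D) = (1/2)·I + 2·D − 2·D^2, i.e. c_0 = 1/2, c_1 = 2, c_2 = -2


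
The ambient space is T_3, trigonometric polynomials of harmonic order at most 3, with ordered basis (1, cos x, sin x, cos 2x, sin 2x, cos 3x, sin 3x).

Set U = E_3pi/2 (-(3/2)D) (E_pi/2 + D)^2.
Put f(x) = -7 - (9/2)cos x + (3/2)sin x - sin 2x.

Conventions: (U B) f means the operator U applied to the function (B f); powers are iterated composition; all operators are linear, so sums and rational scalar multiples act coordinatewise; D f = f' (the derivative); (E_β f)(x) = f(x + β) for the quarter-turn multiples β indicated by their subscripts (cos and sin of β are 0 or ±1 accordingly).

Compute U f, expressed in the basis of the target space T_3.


the result is g(x) = -27cos x + 9sin x + 9cos 2x - 12sin 2x

E_pi/2 f = -7 + (3/2)cos x + (9/2)sin x + sin 2x
D f = (3/2)cos x + (9/2)sin x - 2cos 2x
(E_pi/2 + D) f = -7 + 3cos x + 9sin x - 2cos 2x + sin 2x
E_pi/2 (E_pi/2 + D) f = -7 + 9cos x - 3sin x + 2cos 2x - sin 2x
D (E_pi/2 + D) f = 9cos x - 3sin x + 2cos 2x + 4sin 2x
(E_pi/2 + D) (E_pi/2 + D) f = -7 + 18cos x - 6sin x + 4cos 2x + 3sin 2x
D (E_pi/2 + D)^2 f = -6cos x - 18sin x + 6cos 2x - 8sin 2x
(-(3/2)D) (E_pi/2 + D)^2 f = 9cos x + 27sin x - 9cos 2x + 12sin 2x
E_3pi/2 (-(3/2)D) (E_pi/2 + D)^2 f = -27cos x + 9sin x + 9cos 2x - 12sin 2x


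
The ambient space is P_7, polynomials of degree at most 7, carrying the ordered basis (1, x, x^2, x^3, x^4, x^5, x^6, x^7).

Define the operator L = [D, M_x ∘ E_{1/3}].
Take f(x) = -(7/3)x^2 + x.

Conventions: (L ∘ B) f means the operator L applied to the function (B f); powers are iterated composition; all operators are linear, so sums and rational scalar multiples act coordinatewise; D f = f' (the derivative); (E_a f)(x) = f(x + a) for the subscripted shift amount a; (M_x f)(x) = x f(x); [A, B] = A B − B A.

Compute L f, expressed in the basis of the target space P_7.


E_{1/3} f = -(7/3)x^2 - (5/9)x + 2/27
M_x E_{1/3} f = -(7/3)x^3 - (5/9)x^2 + (2/27)x
D (M_x ∘ E_{1/3}) f = -7x^2 - (10/9)x + 2/27
D f = -(14/3)x + 1
E_{1/3} D f = -(14/3)x - 5/9
M_x E_{1/3} D f = -(14/3)x^2 - (5/9)x
[D, M_x ∘ E_{1/3}] f = -(7/3)x^2 - (5/9)x + 2/27

the result is g(x) = -(7/3)x^2 - (5/9)x + 2/27


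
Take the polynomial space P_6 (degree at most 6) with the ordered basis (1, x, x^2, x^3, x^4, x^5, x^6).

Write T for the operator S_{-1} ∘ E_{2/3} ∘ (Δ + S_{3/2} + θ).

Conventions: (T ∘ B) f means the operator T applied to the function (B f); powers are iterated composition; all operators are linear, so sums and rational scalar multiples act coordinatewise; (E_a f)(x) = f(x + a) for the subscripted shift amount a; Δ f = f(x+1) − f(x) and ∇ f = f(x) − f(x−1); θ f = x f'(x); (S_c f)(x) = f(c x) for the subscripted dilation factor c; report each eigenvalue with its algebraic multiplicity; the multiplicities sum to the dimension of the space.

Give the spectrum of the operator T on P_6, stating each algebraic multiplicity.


λ = -403/32 (multiplicity 1), λ = -51/8 (multiplicity 1), λ = -5/2 (multiplicity 1), λ = 1 (multiplicity 1), λ = 17/4 (multiplicity 1), λ = 145/16 (multiplicity 1), λ = 1113/64 (multiplicity 1)

image of 1: 1
image of x: -(5/2)x + 8/3
image of x^2: (17/4)x^2 - (23/3)x + 38/9
image of x^3: -(51/8)x^3 + (63/4)x^2 - (31/2)x + 56/9
image of x^4: (145/16)x^4 - (169/6)x^3 + (229/6)x^2 - (758/27)x + 754/81
image of x^5: -(403/32)x^5 + (2255/48)x^4 - (2855/36)x^3 + (4355/54)x^2 - (8105/162)x + 3496/243
image of x^6: (1113/64)x^6 - (1209/16)x^5 + (2415/16)x^4 - (3415/18)x^3 + (5915/36)x^2 - (811/9)x + 5558/243
the matrix is upper triangular; its diagonal is (1, -5/2, 17/4, -51/8, 145/16, -403/32, 1113/64)
for a triangular matrix the eigenvalues are the diagonal entries, with algebraic multiplicity their repetition count


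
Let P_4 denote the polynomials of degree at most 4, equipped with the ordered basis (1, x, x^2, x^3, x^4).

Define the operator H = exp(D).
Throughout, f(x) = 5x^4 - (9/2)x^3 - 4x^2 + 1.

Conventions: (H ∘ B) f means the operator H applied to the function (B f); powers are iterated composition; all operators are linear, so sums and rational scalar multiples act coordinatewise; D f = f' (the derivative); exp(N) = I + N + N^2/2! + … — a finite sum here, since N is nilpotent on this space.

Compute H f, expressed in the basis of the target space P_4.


the image equals g(x) = 5x^4 + (31/2)x^3 + (25/2)x^2 - (3/2)x - 5/2

order-1 term: 20x^3 - (27/2)x^2 - 8x
order-2 term: 30x^2 - (27/2)x - 4
order-3 term: 20x - 9/2
order-4 term: 5
the series for exp(D) f terminates at order 4
exp(D) f = 5x^4 + (31/2)x^3 + (25/2)x^2 - (3/2)x - 5/2


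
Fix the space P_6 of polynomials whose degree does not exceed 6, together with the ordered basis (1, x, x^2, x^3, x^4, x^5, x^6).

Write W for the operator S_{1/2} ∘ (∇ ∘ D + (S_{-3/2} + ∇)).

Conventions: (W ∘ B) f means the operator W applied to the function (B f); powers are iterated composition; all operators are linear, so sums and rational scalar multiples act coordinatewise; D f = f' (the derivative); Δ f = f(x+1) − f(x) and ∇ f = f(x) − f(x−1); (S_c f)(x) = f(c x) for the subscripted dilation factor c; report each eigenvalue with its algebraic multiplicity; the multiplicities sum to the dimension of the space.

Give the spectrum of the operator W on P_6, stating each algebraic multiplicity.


image of 1: 1
image of x: -(3/4)x + 1
image of x^2: (9/16)x^2 + x + 1
image of x^3: -(27/64)x^3 + (3/4)x^2 + (3/2)x - 2
image of x^4: (81/256)x^4 + (1/2)x^3 + (3/2)x^2 - 4x + 3
image of x^5: -(243/1024)x^5 + (5/16)x^4 + (5/4)x^3 - 5x^2 + (15/2)x - 4
image of x^6: (729/4096)x^6 + (3/16)x^5 + (15/16)x^4 - 5x^3 + (45/4)x^2 - 12x + 5
the matrix is upper triangular; its diagonal is (1, -3/4, 9/16, -27/64, 81/256, -243/1024, 729/4096)
for a triangular matrix the eigenvalues are the diagonal entries, with algebraic multiplicity their repetition count

λ = -3/4 (multiplicity 1), λ = -27/64 (multiplicity 1), λ = -243/1024 (multiplicity 1), λ = 729/4096 (multiplicity 1), λ = 81/256 (multiplicity 1), λ = 9/16 (multiplicity 1), λ = 1 (multiplicity 1)


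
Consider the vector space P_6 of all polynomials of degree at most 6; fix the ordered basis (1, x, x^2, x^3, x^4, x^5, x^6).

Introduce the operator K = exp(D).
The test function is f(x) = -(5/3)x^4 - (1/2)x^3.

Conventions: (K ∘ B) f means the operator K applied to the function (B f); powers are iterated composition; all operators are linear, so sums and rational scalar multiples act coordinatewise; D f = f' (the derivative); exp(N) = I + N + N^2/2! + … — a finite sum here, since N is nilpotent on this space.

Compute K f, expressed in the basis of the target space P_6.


order-1 term: -(20/3)x^3 - (3/2)x^2
order-2 term: -10x^2 - (3/2)x
order-3 term: -(20/3)x - 1/2
order-4 term: -5/3
the series for exp(D) f terminates at order 4
exp(D) f = -(5/3)x^4 - (43/6)x^3 - (23/2)x^2 - (49/6)x - 13/6

the result is g(x) = -(5/3)x^4 - (43/6)x^3 - (23/2)x^2 - (49/6)x - 13/6


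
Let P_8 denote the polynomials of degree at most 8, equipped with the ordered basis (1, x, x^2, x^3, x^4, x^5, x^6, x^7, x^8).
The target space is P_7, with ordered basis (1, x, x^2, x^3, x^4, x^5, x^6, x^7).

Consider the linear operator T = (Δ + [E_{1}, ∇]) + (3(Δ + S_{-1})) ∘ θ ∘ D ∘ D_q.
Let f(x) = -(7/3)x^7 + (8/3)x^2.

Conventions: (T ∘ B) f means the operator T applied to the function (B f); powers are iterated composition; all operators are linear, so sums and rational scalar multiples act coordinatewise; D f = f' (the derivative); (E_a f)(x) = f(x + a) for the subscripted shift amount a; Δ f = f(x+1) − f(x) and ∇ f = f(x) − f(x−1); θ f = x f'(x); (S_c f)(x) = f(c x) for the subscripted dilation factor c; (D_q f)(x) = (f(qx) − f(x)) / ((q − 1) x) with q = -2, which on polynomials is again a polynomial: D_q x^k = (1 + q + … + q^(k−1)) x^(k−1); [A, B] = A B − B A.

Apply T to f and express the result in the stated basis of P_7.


the image equals g(x) = -(49/3)x^6 + 8981x^5 - (135695/3)x^4 - (271145/3)x^3 - 90349x^2 - 45161x - 27089/3

Δ f = -(49/3)x^6 - 49x^5 - (245/3)x^4 - (245/3)x^3 - 49x^2 - 11x + 1/3
∇ f = -(49/3)x^6 + 49x^5 - (245/3)x^4 + (245/3)x^3 - 49x^2 + (65/3)x - 5
E_{1} ∇ f = -(49/3)x^6 - 49x^5 - (245/3)x^4 - (245/3)x^3 - 49x^2 - 11x + 1/3
E_{1} f = -(7/3)x^7 - (49/3)x^6 - 49x^5 - (245/3)x^4 - (245/3)x^3 - (139/3)x^2 - 11x + 1/3
∇ E_{1} f = -(49/3)x^6 - 49x^5 - (245/3)x^4 - (245/3)x^3 - 49x^2 - 11x + 1/3
[E_{1}, ∇] f = 0
(Δ + [E_{1}, ∇]) f = -(49/3)x^6 - 49x^5 - (245/3)x^4 - (245/3)x^3 - 49x^2 - 11x + 1/3
D_q f = -(301/3)x^6 - (8/3)x
D D_q f = -602x^5 - 8/3
θ (D ∘ D_q) f = -3010x^5
Δ (θ ∘ D ∘ D_q) f = -15050x^4 - 30100x^3 - 30100x^2 - 15050x - 3010
S_{-1} (θ ∘ D ∘ D_q) f = 3010x^5
(Δ + S_{-1}) (θ ∘ D ∘ D_q) f = 3010x^5 - 15050x^4 - 30100x^3 - 30100x^2 - 15050x - 3010
(3(Δ + S_{-1})) (θ ∘ D ∘ D_q) f = 9030x^5 - 45150x^4 - 90300x^3 - 90300x^2 - 45150x - 9030
((Δ + [E_{1}, ∇]) + (3(Δ + S_{-1})) ∘ θ ∘ D ∘ D_q) f = -(49/3)x^6 + 8981x^5 - (135695/3)x^4 - (271145/3)x^3 - 90349x^2 - 45161x - 27089/3


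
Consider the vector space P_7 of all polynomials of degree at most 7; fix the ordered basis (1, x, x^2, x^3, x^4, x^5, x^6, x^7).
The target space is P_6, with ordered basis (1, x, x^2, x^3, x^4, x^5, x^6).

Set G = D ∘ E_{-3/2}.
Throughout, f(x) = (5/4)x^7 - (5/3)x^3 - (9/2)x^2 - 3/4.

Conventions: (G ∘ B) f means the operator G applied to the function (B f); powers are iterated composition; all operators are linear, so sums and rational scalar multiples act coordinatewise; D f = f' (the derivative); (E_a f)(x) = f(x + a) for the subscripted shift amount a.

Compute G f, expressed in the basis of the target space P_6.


the image equals g(x) = (35/4)x^6 - (315/4)x^5 + (4725/16)x^4 - (4725/8)x^3 + (42205/64)x^2 - (25131/64)x + 26091/256

E_{-3/2} f = (5/4)x^7 - (105/8)x^6 + (945/16)x^5 - (4725/32)x^4 + (42205/192)x^3 - (25131/128)x^2 + (26091/256)x - 13623/512
D E_{-3/2} f = (35/4)x^6 - (315/4)x^5 + (4725/16)x^4 - (4725/8)x^3 + (42205/64)x^2 - (25131/64)x + 26091/256


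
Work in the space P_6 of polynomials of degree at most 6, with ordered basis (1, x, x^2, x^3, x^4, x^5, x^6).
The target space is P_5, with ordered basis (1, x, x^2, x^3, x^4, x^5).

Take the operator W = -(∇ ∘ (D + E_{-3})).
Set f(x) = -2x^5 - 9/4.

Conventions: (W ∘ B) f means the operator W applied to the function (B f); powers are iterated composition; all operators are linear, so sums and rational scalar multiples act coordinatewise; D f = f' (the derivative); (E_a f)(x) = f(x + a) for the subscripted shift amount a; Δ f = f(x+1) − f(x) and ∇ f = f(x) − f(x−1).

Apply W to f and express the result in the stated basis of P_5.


g(x) = 10x^4 - 100x^3 + 680x^2 - 1710x + 1552

D f = -10x^4
E_{-3} f = -2x^5 + 30x^4 - 180x^3 + 540x^2 - 810x + 1935/4
(D + E_{-3}) f = -2x^5 + 20x^4 - 180x^3 + 540x^2 - 810x + 1935/4
∇ (D + E_{-3}) f = -10x^4 + 100x^3 - 680x^2 + 1710x - 1552
(-(∇ ∘ (D + E_{-3}))) f = 10x^4 - 100x^3 + 680x^2 - 1710x + 1552
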